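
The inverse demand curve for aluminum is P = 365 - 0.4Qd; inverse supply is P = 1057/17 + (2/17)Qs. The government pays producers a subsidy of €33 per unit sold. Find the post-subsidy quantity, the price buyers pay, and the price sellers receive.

Q' = 648.75; buyers pay €105.5; sellers receive €138.5

Pre-subsidy: 365 - 0.4Q = 1057/17 + (2/17)Q gives Q* = 585 and P* = 131.
With the subsidy, sellers receive Ps = Pb + 33 for each unit, where Pb is the price buyers pay.
On the curves, Pb = 365 - 0.4Q and Ps = 1057/17 + (2/17)Q; the wedge Ps − Pb = 33 gives 1057/17 + (2/17)Q − (365 - 0.4Q) = 33, so Q' = 648.75.
Then Pb = 365 − 0.4·648.75 = 105.5 and Ps = 1057/17 + (2/17)·648.75 = 138.5.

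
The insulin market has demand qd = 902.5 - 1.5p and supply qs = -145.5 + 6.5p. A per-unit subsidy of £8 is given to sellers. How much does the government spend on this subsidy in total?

Government cost = £5726

Pre-subsidy: 902.5 - 1.5p = -145.5 + 6.5p gives p* = 131, q* = 706.
With the subsidy, sellers receive ps = pb + 8 for each unit, where pb is the price buyers pay.
Supply in terms of pb becomes qs = -145.5 + 6.5(pb + 8) = -93.5 + 6.5pb. Setting this equal to demand: 902.5 - 1.5pb = -93.5 + 6.5pb, so pb = 124.5.
Sellers receive ps = 124.5 + 8 = 132.5; q' = 902.5 − 1.5·124.5 = 715.75.
Government outlay = subsidy × quantity = 8 × 715.75 = 5726.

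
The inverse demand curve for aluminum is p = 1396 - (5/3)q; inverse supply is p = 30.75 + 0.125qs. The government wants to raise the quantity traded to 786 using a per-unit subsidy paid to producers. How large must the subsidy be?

Required subsidy s = 43 per unit

At q = 786, from the demand curve buyers pay pb = 1396 − (5/3)·786 = 86; from the supply curve sellers need ps = 30.75 + 0.125·786 = 129.
The subsidy must fill the gap: s = ps − pb = 129 − 86 = 43.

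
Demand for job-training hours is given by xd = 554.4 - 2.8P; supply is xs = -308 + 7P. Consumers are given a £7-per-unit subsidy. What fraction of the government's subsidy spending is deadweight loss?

DWL / government spending = 1/46

Pre-subsidy: 554.4 - 2.8P = -308 + 7P gives P* = 88, x* = 308.
With the rebate, buyers effectively pay Pb = Ps − 7, where Ps is the price sellers receive.
Demand in terms of Ps becomes xd = 554.4 − 2.8(Ps − 7) = 574 - 2.8Ps. Setting this equal to supply: 574 - 2.8Ps = -308 + 7Ps, so Ps = 90.
Buyers pay Pb = 90 − 7 = 83; x' = -308 + 7·90 = 322.
ΔCS = ½(308 + 322)(88 − 83) = 1575; ΔPS = ½(308 + 322)(90 − 88) = 630.
Government spending = 7 × 322 = 2254.
DWL = ½ × 7 × (322 − 308) = 49; fraction = 49 / 2254 = 1/46.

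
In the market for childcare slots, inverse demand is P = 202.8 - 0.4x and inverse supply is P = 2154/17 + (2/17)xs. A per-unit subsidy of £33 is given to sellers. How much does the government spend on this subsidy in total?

Pre-subsidy: 202.8 - 0.4x = 2154/17 + (2/17)x gives x* = 147 and P* = 144.
With the subsidy, sellers receive Ps = Pb + 33 for each unit, where Pb is the price buyers pay.
On the curves, Pb = 202.8 - 0.4x and Ps = 2154/17 + (2/17)x; the wedge Ps − Pb = 33 gives 2154/17 + (2/17)x − (202.8 - 0.4x) = 33, so x' = 210.75.
Then Pb = 202.8 − 0.4·210.75 = 118.5 and Ps = 2154/17 + (2/17)·210.75 = 151.5.
Government outlay = subsidy × quantity = 33 × 210.75 = 6954.75.

Government cost = £6954.75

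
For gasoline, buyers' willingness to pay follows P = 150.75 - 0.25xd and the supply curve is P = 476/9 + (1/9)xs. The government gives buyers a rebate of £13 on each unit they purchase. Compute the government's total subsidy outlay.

Pre-subsidy: 150.75 - 0.25x = 476/9 + (1/9)x gives x* = 271 and P* = 83.
With the rebate, buyers effectively pay Pb = Ps − 13, where Ps is the price sellers receive.
On the curves, Pb = 150.75 - 0.25x and Ps = 476/9 + (1/9)x; the wedge Ps − Pb = 13 gives 476/9 + (1/9)x − (150.75 - 0.25x) = 13, so x' = 307.
Then Pb = 150.75 − 0.25·307 = 74 and Ps = 476/9 + (1/9)·307 = 87.
Government outlay = subsidy × quantity = 13 × 307 = 3991.

Government cost = £3991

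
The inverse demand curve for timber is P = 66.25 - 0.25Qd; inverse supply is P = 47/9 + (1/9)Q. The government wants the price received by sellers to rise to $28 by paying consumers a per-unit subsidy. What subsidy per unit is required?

At a seller price of 28, quantity supplied is -47 + 9·28 = 205.
Buyers absorb 205 only when they pay Pb = 66.25 − 0.25·205 = 15.
s = Ps − Pb = 28 − 15 = 13.

Required subsidy s = $13 per unit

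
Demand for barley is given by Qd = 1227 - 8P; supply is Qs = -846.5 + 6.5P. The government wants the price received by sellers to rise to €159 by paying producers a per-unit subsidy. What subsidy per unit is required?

Required subsidy s = €29 per unit

At a seller price of 159, quantity supplied is -846.5 + 6.5·159 = 187.
Buyers absorb 187 only when they pay Pb with 1227 − 8·Pb = 187, i.e. Pb = 130.
s = Ps − Pb = 159 − 130 = 29.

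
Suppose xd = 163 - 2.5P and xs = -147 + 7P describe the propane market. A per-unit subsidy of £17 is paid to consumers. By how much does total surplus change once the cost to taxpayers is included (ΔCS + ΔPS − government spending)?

Net change in total surplus = -10115/38

Pre-subsidy: 163 - 2.5P = -147 + 7P gives P* = 620/19, x* = 1547/19.
With the rebate, buyers effectively pay Pb = Ps − 17, where Ps is the price sellers receive.
Demand in terms of Ps becomes xd = 163 − 2.5(Ps − 17) = 205.5 - 2.5Ps. Setting this equal to supply: 205.5 - 2.5Ps = -147 + 7Ps, so Ps = 705/19.
Buyers pay Pb = 705/19 − 17 = 382/19; x' = -147 + 7·(705/19) = 2142/19.
ΔCS = ½(1547/19 + 2142/19)(620/19 − 382/19) = 438991/361; ΔPS = ½(1547/19 + 2142/19)(705/19 − 620/19) = 313565/722.
Government spending = 17 × 2142/19 = 36414/19.
Net change = 438991/361 + 313565/722 − 36414/19 = -10115/38. The loss equals the DWL triangle ½·17·595/19.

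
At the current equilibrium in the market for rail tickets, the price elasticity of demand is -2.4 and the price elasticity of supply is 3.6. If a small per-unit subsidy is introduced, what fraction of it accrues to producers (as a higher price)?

For a small subsidy around the equilibrium, the benefit split depends on the relative slopes, which at a point are proportional to the elasticities.
Buyer share = εs/(εs + |εd|) = 3.6/(3.6 + 2.4) = 0.6; seller share = |εd|/(εs + |εd|) = 0.4.
So producers capture 0.4 of the subsidy.

Producer share = 0.4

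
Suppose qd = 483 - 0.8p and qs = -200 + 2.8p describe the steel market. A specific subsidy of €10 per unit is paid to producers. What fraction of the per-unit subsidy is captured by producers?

Pre-subsidy: 483 - 0.8p = -200 + 2.8p gives p* = 3415/18, q* = 2981/9.
With the subsidy, sellers receive ps = pb + 10 for each unit, where pb is the price buyers pay.
Supply in terms of pb becomes qs = -200 + 2.8(pb + 10) = -172 + 2.8pb. Setting this equal to demand: 483 - 0.8pb = -172 + 2.8pb, so pb = 3275/18.
Sellers receive ps = 3275/18 + 10 = 3455/18; q' = 483 − 0.8·(3275/18) = 3037/9.
Buyers' price falls by p* − pb = 3415/18 − 3275/18 = 70/9; sellers' price rises by ps − p* = 3455/18 − 3415/18 = 20/9.
So producers capture (20/9)/10 = 2/9 of each unit of subsidy.

Producer share = 2/9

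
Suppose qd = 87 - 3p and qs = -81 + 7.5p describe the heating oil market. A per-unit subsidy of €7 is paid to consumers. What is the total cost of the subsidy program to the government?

Pre-subsidy: 87 - 3p = -81 + 7.5p gives p* = 16, q* = 39.
With the rebate, buyers effectively pay pb = ps − 7, where ps is the price sellers receive.
Demand in terms of ps becomes qd = 87 − 3(ps − 7) = 108 - 3ps. Setting this equal to supply: 108 - 3ps = -81 + 7.5ps, so ps = 18.
Buyers pay pb = 18 − 7 = 11; q' = -81 + 7.5·18 = 54.
Government outlay = subsidy × quantity = 7 × 54 = 378.

Government cost = €378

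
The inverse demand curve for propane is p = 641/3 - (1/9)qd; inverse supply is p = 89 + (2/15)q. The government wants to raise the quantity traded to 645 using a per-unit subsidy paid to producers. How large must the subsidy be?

Required subsidy s = 33 per unit

At q = 645, from the demand curve buyers pay pb = 641/3 − (1/9)·645 = 142; from the supply curve sellers need ps = 89 + (2/15)·645 = 175.
The subsidy must fill the gap: s = ps − pb = 175 − 142 = 33.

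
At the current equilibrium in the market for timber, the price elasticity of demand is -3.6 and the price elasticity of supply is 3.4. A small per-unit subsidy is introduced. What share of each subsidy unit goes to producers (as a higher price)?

Producer share = 18/35

For a small subsidy around the equilibrium, the benefit split depends on the relative slopes, which at a point are proportional to the elasticities.
Buyer share = εs/(εs + |εd|) = 3.4/(3.4 + 3.6) = 17/35; seller share = |εd|/(εs + |εd|) = 18/35.
So producers capture 18/35 of the subsidy.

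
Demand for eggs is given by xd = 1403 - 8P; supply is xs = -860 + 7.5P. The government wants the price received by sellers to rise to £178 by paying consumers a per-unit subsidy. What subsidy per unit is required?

At a seller price of 178, quantity supplied is -860 + 7.5·178 = 475.
Buyers absorb 475 only when they pay Pb with 1403 − 8·Pb = 475, i.e. Pb = 116.
s = Ps − Pb = 178 − 116 = 62.

Required subsidy s = £62 per unit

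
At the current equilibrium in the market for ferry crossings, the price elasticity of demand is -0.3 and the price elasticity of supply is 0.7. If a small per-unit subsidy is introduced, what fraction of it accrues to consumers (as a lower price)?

For a small subsidy around the equilibrium, the benefit split depends on the relative slopes, which at a point are proportional to the elasticities.
Buyer share = εs/(εs + |εd|) = 0.7/(0.7 + 0.3) = 0.7; seller share = |εd|/(εs + |εd|) = 0.3.

Consumer share = 0.7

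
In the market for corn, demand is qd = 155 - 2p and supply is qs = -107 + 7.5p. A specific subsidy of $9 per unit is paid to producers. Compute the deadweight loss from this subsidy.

Deadweight loss = 1215/19

Pre-subsidy: 155 - 2p = -107 + 7.5p gives p* = 524/19, q* = 1897/19.
With the subsidy, sellers receive ps = pb + 9 for each unit, where pb is the price buyers pay.
Supply in terms of pb becomes qs = -107 + 7.5(pb + 9) = -39.5 + 7.5pb. Setting this equal to demand: 155 - 2pb = -39.5 + 7.5pb, so pb = 389/19.
Sellers receive ps = 389/19 + 9 = 560/19; q' = 155 − 2·(389/19) = 2167/19.
The subsidy expands output by 2167/19 − 1897/19 = 270/19 past the efficient level; on those units the gap between marginal cost and willingness to pay runs from 0 up to 9.
DWL = ½ × 9 × 270/19 = 1215/19.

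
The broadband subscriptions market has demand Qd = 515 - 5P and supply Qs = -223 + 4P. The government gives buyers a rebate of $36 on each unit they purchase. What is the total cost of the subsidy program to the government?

Government cost = $6660

Pre-subsidy: 515 - 5P = -223 + 4P gives P* = 82, Q* = 105.
With the rebate, buyers effectively pay Pb = Ps − 36, where Ps is the price sellers receive.
Demand in terms of Ps becomes Qd = 515 − 5(Ps − 36) = 695 - 5Ps. Setting this equal to supply: 695 - 5Ps = -223 + 4Ps, so Ps = 102.
Buyers pay Pb = 102 − 36 = 66; Q' = -223 + 4·102 = 185.
Government outlay = subsidy × quantity = 36 × 185 = 6660.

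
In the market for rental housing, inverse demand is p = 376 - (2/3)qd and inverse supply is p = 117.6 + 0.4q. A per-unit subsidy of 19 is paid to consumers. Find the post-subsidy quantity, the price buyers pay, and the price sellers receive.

Pre-subsidy: 376 - (2/3)q = 117.6 + 0.4q gives q* = 242.25 and p* = 214.5.
With the rebate, buyers effectively pay pb = ps − 19, where ps is the price sellers receive.
On the curves, pb = 376 - (2/3)q and ps = 117.6 + 0.4q; the wedge ps − pb = 19 gives 117.6 + 0.4q − (376 - (2/3)q) = 19, so q' = 260.0625.
Then pb = 376 − (2/3)·260.0625 = 202.625 and ps = 117.6 + 0.4·260.0625 = 221.625.

q' = 260.0625; buyers pay 202.625; sellers receive 221.625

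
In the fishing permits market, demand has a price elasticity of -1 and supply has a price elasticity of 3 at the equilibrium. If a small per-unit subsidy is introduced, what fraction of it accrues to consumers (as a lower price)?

Consumer share = 0.75

For a small subsidy around the equilibrium, the benefit split depends on the relative slopes, which at a point are proportional to the elasticities.
Buyer share = εs/(εs + |εd|) = 3/(3 + 1) = 0.75; seller share = |εd|/(εs + |εd|) = 0.25.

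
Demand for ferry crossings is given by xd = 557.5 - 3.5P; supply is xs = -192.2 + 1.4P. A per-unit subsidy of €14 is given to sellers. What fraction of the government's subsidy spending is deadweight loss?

Pre-subsidy: 557.5 - 3.5P = -192.2 + 1.4P gives P* = 153, x* = 22.
With the subsidy, sellers receive Ps = Pb + 14 for each unit, where Pb is the price buyers pay.
Supply in terms of Pb becomes xs = -192.2 + 1.4(Pb + 14) = -172.6 + 1.4Pb. Setting this equal to demand: 557.5 - 3.5Pb = -172.6 + 1.4Pb, so Pb = 149.
Sellers receive Ps = 149 + 14 = 163; x' = 557.5 − 3.5·149 = 36.
ΔCS = ½(22 + 36)(153 − 149) = 116; ΔPS = ½(22 + 36)(163 − 153) = 290.
Government spending = 14 × 36 = 504.
DWL = ½ × 14 × (36 − 22) = 98; fraction = 98 / 504 = 7/36.

DWL / government spending = 7/36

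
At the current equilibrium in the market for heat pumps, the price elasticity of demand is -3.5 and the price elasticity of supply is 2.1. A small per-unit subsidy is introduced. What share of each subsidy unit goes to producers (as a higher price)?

For a small subsidy around the equilibrium, the benefit split depends on the relative slopes, which at a point are proportional to the elasticities.
Buyer share = εs/(εs + |εd|) = 2.1/(2.1 + 3.5) = 0.375; seller share = |εd|/(εs + |εd|) = 0.625.
So producers capture 0.625 of the subsidy.

Producer share = 0.625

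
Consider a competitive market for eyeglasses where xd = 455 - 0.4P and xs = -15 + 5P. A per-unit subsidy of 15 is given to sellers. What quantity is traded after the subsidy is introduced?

Pre-subsidy: 455 - 0.4P = -15 + 5P gives P* = 2350/27, x* = 11345/27.
With the subsidy, sellers receive Ps = Pb + 15 for each unit, where Pb is the price buyers pay.
Supply in terms of Pb becomes xs = -15 + 5(Pb + 15) = 60 + 5Pb. Setting this equal to demand: 455 - 0.4Pb = 60 + 5Pb, so Pb = 1975/27.
Sellers receive Ps = 1975/27 + 15 = 2380/27; x' = 455 − 0.4·(1975/27) = 11495/27.

x' = 11495/27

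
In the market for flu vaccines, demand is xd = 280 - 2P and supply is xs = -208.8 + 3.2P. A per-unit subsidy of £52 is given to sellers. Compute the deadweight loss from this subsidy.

Pre-subsidy: 280 - 2P = -208.8 + 3.2P gives P* = 94, x* = 92.
With the subsidy, sellers receive Ps = Pb + 52 for each unit, where Pb is the price buyers pay.
Supply in terms of Pb becomes xs = -208.8 + 3.2(Pb + 52) = -42.4 + 3.2Pb. Setting this equal to demand: 280 - 2Pb = -42.4 + 3.2Pb, so Pb = 62.
Sellers receive Ps = 62 + 52 = 114; x' = 280 − 2·62 = 156.
The subsidy expands output by 156 − 92 = 64 past the efficient level; on those units the gap between marginal cost and willingness to pay runs from 0 up to 52.
DWL = ½ × 52 × 64 = 1664.

Deadweight loss = £1664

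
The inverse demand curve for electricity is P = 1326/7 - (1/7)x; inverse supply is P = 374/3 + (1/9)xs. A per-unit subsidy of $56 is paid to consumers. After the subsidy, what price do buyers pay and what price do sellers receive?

Pre-subsidy: 1326/7 - (1/7)x = 374/3 + (1/9)x gives x* = 255 and P* = 153.
With the rebate, buyers effectively pay Pb = Ps − 56, where Ps is the price sellers receive.
On the curves, Pb = 1326/7 - (1/7)x and Ps = 374/3 + (1/9)x; the wedge Ps − Pb = 56 gives 374/3 + (1/9)x − (1326/7 - (1/7)x) = 56, so x' = 475.5.
Then Pb = 1326/7 − (1/7)·475.5 = 121.5 and Ps = 374/3 + (1/9)·475.5 = 177.5.

Buyers pay $121.5; sellers receive $177.5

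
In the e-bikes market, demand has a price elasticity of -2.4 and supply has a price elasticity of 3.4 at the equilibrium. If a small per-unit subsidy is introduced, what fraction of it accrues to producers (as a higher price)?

Producer share = 12/29

For a small subsidy around the equilibrium, the benefit split depends on the relative slopes, which at a point are proportional to the elasticities.
Buyer share = εs/(εs + |εd|) = 3.4/(3.4 + 2.4) = 17/29; seller share = |εd|/(εs + |εd|) = 12/29.
So producers capture 12/29 of the subsidy.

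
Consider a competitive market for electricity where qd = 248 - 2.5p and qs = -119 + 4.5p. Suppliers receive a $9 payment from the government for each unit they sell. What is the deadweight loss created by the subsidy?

Pre-subsidy: 248 - 2.5p = -119 + 4.5p gives p* = 367/7, q* = 1637/14.
With the subsidy, sellers receive ps = pb + 9 for each unit, where pb is the price buyers pay.
Supply in terms of pb becomes qs = -119 + 4.5(pb + 9) = -78.5 + 4.5pb. Setting this equal to demand: 248 - 2.5pb = -78.5 + 4.5pb, so pb = 653/14.
Sellers receive ps = 653/14 + 9 = 779/14; q' = 248 − 2.5·(653/14) = 3679/28.
The subsidy expands output by 3679/28 − 1637/14 = 405/28 past the efficient level; on those units the gap between marginal cost and willingness to pay runs from 0 up to 9.
DWL = ½ × 9 × 405/28 = 3645/56.

Deadweight loss = 3645/56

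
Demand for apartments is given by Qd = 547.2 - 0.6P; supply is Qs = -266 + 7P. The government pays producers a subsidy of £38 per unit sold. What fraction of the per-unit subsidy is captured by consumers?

Consumer share = 35/38

Pre-subsidy: 547.2 - 0.6P = -266 + 7P gives P* = 107, Q* = 483.
With the subsidy, sellers receive Ps = Pb + 38 for each unit, where Pb is the price buyers pay.
Supply in terms of Pb becomes Qs = -266 + 7(Pb + 38) = 0 + 7Pb. Setting this equal to demand: 547.2 - 0.6Pb = 0 + 7Pb, so Pb = 72.
Sellers receive Ps = 72 + 38 = 110; Q' = 547.2 − 0.6·72 = 504.
Buyers' price falls by P* − Pb = 107 − 72 = 35; sellers' price rises by Ps − P* = 110 − 107 = 3.
So consumers capture 35/38 = 35/38 of each unit of subsidy.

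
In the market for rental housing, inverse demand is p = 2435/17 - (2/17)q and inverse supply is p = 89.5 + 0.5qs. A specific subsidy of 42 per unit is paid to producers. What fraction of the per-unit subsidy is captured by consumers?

Consumer share = 4/21

Pre-subsidy: 2435/17 - (2/17)q = 89.5 + 0.5q gives q* = 87 and p* = 133.
With the subsidy, sellers receive ps = pb + 42 for each unit, where pb is the price buyers pay.
On the curves, pb = 2435/17 - (2/17)q and ps = 89.5 + 0.5q; the wedge ps − pb = 42 gives 89.5 + 0.5q − (2435/17 - (2/17)q) = 42, so q' = 155.
Then pb = 2435/17 − (2/17)·155 = 125 and ps = 89.5 + 0.5·155 = 167.
Buyers' price falls by p* − pb = 133 − 125 = 8; sellers' price rises by ps − p* = 167 − 133 = 34.
So consumers capture 8/42 = 4/21 of each unit of subsidy.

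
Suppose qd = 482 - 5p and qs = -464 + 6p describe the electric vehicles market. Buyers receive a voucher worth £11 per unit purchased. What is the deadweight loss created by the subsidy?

Deadweight loss = £165

Pre-subsidy: 482 - 5p = -464 + 6p gives p* = 86, q* = 52.
With the rebate, buyers effectively pay pb = ps − 11, where ps is the price sellers receive.
Demand in terms of ps becomes qd = 482 − 5(ps − 11) = 537 - 5ps. Setting this equal to supply: 537 - 5ps = -464 + 6ps, so ps = 91.
Buyers pay pb = 91 − 11 = 80; q' = -464 + 6·91 = 82.
The subsidy expands output by 82 − 52 = 30 past the efficient level; on those units the gap between marginal cost and willingness to pay runs from 0 up to 11.
DWL = ½ × 11 × 30 = 165.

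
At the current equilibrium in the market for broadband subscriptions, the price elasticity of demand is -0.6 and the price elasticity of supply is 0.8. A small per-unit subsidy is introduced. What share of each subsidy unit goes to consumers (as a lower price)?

For a small subsidy around the equilibrium, the benefit split depends on the relative slopes, which at a point are proportional to the elasticities.
Buyer share = εs/(εs + |εd|) = 0.8/(0.8 + 0.6) = 4/7; seller share = |εd|/(εs + |εd|) = 3/7.

Consumer share = 4/7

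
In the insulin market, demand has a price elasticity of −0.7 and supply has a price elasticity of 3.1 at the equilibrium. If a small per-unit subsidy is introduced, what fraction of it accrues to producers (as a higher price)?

For a small subsidy around the equilibrium, the benefit split depends on the relative slopes, which at a point are proportional to the elasticities.
Buyer share = εs/(εs + |εd|) = 3.1/(3.1 + 0.7) = 31/38; seller share = |εd|/(εs + |εd|) = 7/38.
So producers capture 7/38 of the subsidy.

Producer share = 7/38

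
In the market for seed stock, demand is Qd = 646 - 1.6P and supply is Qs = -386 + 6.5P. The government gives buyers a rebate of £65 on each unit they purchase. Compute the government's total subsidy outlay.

Government cost = 2767310/81

Pre-subsidy: 646 - 1.6P = -386 + 6.5P gives P* = 3440/27, Q* = 11938/27.
With the rebate, buyers effectively pay Pb = Ps − 65, where Ps is the price sellers receive.
Demand in terms of Ps becomes Qd = 646 − 1.6(Ps − 65) = 750 - 1.6Ps. Setting this equal to supply: 750 - 1.6Ps = -386 + 6.5Ps, so Ps = 11360/81.
Buyers pay Pb = 11360/81 − 65 = 6095/81; Q' = -386 + 6.5·(11360/81) = 42574/81.
Government outlay = subsidy × quantity = 65 × 42574/81 = 2767310/81.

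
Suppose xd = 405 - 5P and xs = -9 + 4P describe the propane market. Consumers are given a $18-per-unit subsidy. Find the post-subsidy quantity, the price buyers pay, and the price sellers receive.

Pre-subsidy: 405 - 5P = -9 + 4P gives P* = 46, x* = 175.
With the rebate, buyers effectively pay Pb = Ps − 18, where Ps is the price sellers receive.
Demand in terms of Ps becomes xd = 405 − 5(Ps − 18) = 495 - 5Ps. Setting this equal to supply: 495 - 5Ps = -9 + 4Ps, so Ps = 56.
Buyers pay Pb = 56 − 18 = 38; x' = -9 + 4·56 = 215.

x' = 215; buyers pay $38; sellers receive $56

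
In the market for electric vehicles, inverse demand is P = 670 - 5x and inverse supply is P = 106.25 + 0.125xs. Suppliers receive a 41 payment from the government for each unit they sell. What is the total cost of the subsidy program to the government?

Pre-subsidy: 670 - 5x = 106.25 + 0.125x gives x* = 110 and P* = 120.
With the subsidy, sellers receive Ps = Pb + 41 for each unit, where Pb is the price buyers pay.
On the curves, Pb = 670 - 5x and Ps = 106.25 + 0.125x; the wedge Ps − Pb = 41 gives 106.25 + 0.125x − (670 - 5x) = 41, so x' = 118.
Then Pb = 670 − 5·118 = 80 and Ps = 106.25 + 0.125·118 = 121.
Government outlay = subsidy × quantity = 41 × 118 = 4838.

Government cost = 4838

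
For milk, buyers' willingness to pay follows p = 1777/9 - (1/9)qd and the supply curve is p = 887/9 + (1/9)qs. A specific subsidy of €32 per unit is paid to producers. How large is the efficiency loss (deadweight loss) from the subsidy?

Deadweight loss = €2304

Pre-subsidy: 1777/9 - (1/9)q = 887/9 + (1/9)q gives q* = 445 and p* = 148.
With the subsidy, sellers receive ps = pb + 32 for each unit, where pb is the price buyers pay.
On the curves, pb = 1777/9 - (1/9)q and ps = 887/9 + (1/9)q; the wedge ps − pb = 32 gives 887/9 + (1/9)q − (1777/9 - (1/9)q) = 32, so q' = 589.
Then pb = 1777/9 − (1/9)·589 = 132 and ps = 887/9 + (1/9)·589 = 164.
The subsidy expands output by 589 − 445 = 144 past the efficient level; on those units the gap between marginal cost and willingness to pay runs from 0 up to 32.
DWL = ½ × 32 × 144 = 2304.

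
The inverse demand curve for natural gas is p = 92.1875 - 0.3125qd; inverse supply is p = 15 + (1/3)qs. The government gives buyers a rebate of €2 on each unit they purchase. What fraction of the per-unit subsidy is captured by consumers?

Pre-subsidy: 92.1875 - 0.3125q = 15 + (1/3)q gives q* = 3705/31 and p* = 1700/31.
With the rebate, buyers effectively pay pb = ps − 2, where ps is the price sellers receive.
On the curves, pb = 92.1875 - 0.3125q and ps = 15 + (1/3)q; the wedge ps − pb = 2 gives 15 + (1/3)q − (92.1875 - 0.3125q) = 2, so q' = 3801/31.
Then pb = 92.1875 − 0.3125·(3801/31) = 1670/31 and ps = 15 + (1/3)·(3801/31) = 1732/31.
Buyers' price falls by p* − pb = 1700/31 − 1670/31 = 30/31; sellers' price rises by ps − p* = 1732/31 − 1700/31 = 32/31.
So consumers capture (30/31)/2 = 15/31 of each unit of subsidy.

Consumer share = 15/31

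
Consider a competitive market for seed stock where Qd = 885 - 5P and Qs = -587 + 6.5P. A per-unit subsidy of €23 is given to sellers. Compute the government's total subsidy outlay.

Pre-subsidy: 885 - 5P = -587 + 6.5P gives P* = 128, Q* = 245.
With the subsidy, sellers receive Ps = Pb + 23 for each unit, where Pb is the price buyers pay.
Supply in terms of Pb becomes Qs = -587 + 6.5(Pb + 23) = -437.5 + 6.5Pb. Setting this equal to demand: 885 - 5Pb = -437.5 + 6.5Pb, so Pb = 115.
Sellers receive Ps = 115 + 23 = 138; Q' = 885 − 5·115 = 310.
Government outlay = subsidy × quantity = 23 × 310 = 7130.

Government cost = €7130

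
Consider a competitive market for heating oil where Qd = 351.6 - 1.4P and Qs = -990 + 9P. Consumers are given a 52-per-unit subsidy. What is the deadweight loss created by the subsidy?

Deadweight loss = 1638

Pre-subsidy: 351.6 - 1.4P = -990 + 9P gives P* = 129, Q* = 171.
With the rebate, buyers effectively pay Pb = Ps − 52, where Ps is the price sellers receive.
Demand in terms of Ps becomes Qd = 351.6 − 1.4(Ps − 52) = 424.4 - 1.4Ps. Setting this equal to supply: 424.4 - 1.4Ps = -990 + 9Ps, so Ps = 136.
Buyers pay Pb = 136 − 52 = 84; Q' = -990 + 9·136 = 234.
The subsidy expands output by 234 − 171 = 63 past the efficient level; on those units the gap between marginal cost and willingness to pay runs from 0 up to 52.
DWL = ½ × 52 × 63 = 1638.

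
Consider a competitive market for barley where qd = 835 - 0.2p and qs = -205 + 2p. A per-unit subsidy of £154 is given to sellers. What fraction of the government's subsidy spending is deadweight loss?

DWL / government spending = 154/8453

Pre-subsidy: 835 - 0.2p = -205 + 2p gives p* = 5200/11, q* = 8145/11.
With the subsidy, sellers receive ps = pb + 154 for each unit, where pb is the price buyers pay.
Supply in terms of pb becomes qs = -205 + 2(pb + 154) = 103 + 2pb. Setting this equal to demand: 835 - 0.2pb = 103 + 2pb, so pb = 3660/11.
Sellers receive ps = 3660/11 + 154 = 5354/11; q' = 835 − 0.2·(3660/11) = 8453/11.
ΔCS = ½(8145/11 + 8453/11)(5200/11 − 3660/11) = 1161860/11; ΔPS = ½(8145/11 + 8453/11)(5354/11 − 5200/11) = 116186/11.
Government spending = 154 × 8453/11 = 118342.
DWL = ½ × 154 × (8453/11 − 8145/11) = 2156; fraction = 2156 / 118342 = 154/8453.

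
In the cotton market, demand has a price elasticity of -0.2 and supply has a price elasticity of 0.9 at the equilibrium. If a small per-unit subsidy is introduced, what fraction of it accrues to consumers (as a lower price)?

Consumer share = 9/11

For a small subsidy around the equilibrium, the benefit split depends on the relative slopes, which at a point are proportional to the elasticities.
Buyer share = εs/(εs + |εd|) = 0.9/(0.9 + 0.2) = 9/11; seller share = |εd|/(εs + |εd|) = 2/11.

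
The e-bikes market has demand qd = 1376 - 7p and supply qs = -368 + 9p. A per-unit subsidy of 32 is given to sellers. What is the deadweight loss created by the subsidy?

Pre-subsidy: 1376 - 7p = -368 + 9p gives p* = 109, q* = 613.
With the subsidy, sellers receive ps = pb + 32 for each unit, where pb is the price buyers pay.
Supply in terms of pb becomes qs = -368 + 9(pb + 32) = -80 + 9pb. Setting this equal to demand: 1376 - 7pb = -80 + 9pb, so pb = 91.
Sellers receive ps = 91 + 32 = 123; q' = 1376 − 7·91 = 739.
The subsidy expands output by 739 − 613 = 126 past the efficient level; on those units the gap between marginal cost and willingness to pay runs from 0 up to 32.
DWL = ½ × 32 × 126 = 2016.

Deadweight loss = 2016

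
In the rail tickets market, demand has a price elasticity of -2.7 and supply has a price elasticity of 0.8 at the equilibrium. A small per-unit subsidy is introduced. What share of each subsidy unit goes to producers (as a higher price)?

Producer share = 27/35

For a small subsidy around the equilibrium, the benefit split depends on the relative slopes, which at a point are proportional to the elasticities.
Buyer share = εs/(εs + |εd|) = 0.8/(0.8 + 2.7) = 8/35; seller share = |εd|/(εs + |εd|) = 27/35.
So producers capture 27/35 of the subsidy.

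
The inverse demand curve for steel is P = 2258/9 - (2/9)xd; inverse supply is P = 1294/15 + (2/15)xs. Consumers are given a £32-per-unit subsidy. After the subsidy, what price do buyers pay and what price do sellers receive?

Buyers pay £128; sellers receive £160

Pre-subsidy: 2258/9 - (2/9)x = 1294/15 + (2/15)x gives x* = 463 and P* = 148.
With the rebate, buyers effectively pay Pb = Ps − 32, where Ps is the price sellers receive.
On the curves, Pb = 2258/9 - (2/9)x and Ps = 1294/15 + (2/15)x; the wedge Ps − Pb = 32 gives 1294/15 + (2/15)x − (2258/9 - (2/9)x) = 32, so x' = 553.
Then Pb = 2258/9 − (2/9)·553 = 128 and Ps = 1294/15 + (2/15)·553 = 160.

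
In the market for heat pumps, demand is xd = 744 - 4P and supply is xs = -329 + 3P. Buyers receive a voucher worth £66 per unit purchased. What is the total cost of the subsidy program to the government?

Pre-subsidy: 744 - 4P = -329 + 3P gives P* = 1073/7, x* = 916/7.
With the rebate, buyers effectively pay Pb = Ps − 66, where Ps is the price sellers receive.
Demand in terms of Ps becomes xd = 744 − 4(Ps − 66) = 1008 - 4Ps. Setting this equal to supply: 1008 - 4Ps = -329 + 3Ps, so Ps = 191.
Buyers pay Pb = 191 − 66 = 125; x' = -329 + 3·191 = 244.
Government outlay = subsidy × quantity = 66 × 244 = 16104.

Government cost = £16104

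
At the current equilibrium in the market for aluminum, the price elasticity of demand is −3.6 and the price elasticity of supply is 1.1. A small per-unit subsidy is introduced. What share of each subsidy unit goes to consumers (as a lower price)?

Consumer share = 11/47

For a small subsidy around the equilibrium, the benefit split depends on the relative slopes, which at a point are proportional to the elasticities.
Buyer share = εs/(εs + |εd|) = 1.1/(1.1 + 3.6) = 11/47; seller share = |εd|/(εs + |εd|) = 36/47.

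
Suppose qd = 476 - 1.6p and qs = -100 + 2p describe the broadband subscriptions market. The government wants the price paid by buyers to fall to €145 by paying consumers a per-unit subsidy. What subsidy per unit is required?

Required subsidy s = €27 per unit

At a buyer price of 145, quantity demanded is 476 − 1.6·145 = 244.
Sellers supply 244 only when they receive ps with -100 + 2·ps = 244, i.e. ps = 172.
s = ps − pb = 172 − 145 = 27.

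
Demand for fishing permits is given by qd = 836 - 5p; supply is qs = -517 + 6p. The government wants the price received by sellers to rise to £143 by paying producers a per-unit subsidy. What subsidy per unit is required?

Required subsidy s = £44 per unit

At a seller price of 143, quantity supplied is -517 + 6·143 = 341.
Buyers absorb 341 only when they pay pb with 836 − 5·pb = 341, i.e. pb = 99.
s = ps − pb = 143 − 99 = 44.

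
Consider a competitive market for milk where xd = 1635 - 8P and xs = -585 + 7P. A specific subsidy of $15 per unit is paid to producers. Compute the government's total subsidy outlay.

Pre-subsidy: 1635 - 8P = -585 + 7P gives P* = 148, x* = 451.
With the subsidy, sellers receive Ps = Pb + 15 for each unit, where Pb is the price buyers pay.
Supply in terms of Pb becomes xs = -585 + 7(Pb + 15) = -480 + 7Pb. Setting this equal to demand: 1635 - 8Pb = -480 + 7Pb, so Pb = 141.
Sellers receive Ps = 141 + 15 = 156; x' = 1635 − 8·141 = 507.
Government outlay = subsidy × quantity = 15 × 507 = 7605.

Government cost = $7605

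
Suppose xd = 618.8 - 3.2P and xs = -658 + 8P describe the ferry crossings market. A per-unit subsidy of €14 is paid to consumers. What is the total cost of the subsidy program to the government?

Pre-subsidy: 618.8 - 3.2P = -658 + 8P gives P* = 114, x* = 254.
With the rebate, buyers effectively pay Pb = Ps − 14, where Ps is the price sellers receive.
Demand in terms of Ps becomes xd = 618.8 − 3.2(Ps − 14) = 663.6 - 3.2Ps. Setting this equal to supply: 663.6 - 3.2Ps = -658 + 8Ps, so Ps = 118.
Buyers pay Pb = 118 − 14 = 104; x' = -658 + 8·118 = 286.
Government outlay = subsidy × quantity = 14 × 286 = 4004.

Government cost = €4004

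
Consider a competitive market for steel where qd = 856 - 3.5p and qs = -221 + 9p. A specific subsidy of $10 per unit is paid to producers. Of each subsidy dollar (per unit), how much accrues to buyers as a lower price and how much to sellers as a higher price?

Buyers gain $7.2 per unit; sellers gain $2.8 per unit

Pre-subsidy: 856 - 3.5p = -221 + 9p gives p* = 86.16, q* = 554.44.
With the subsidy, sellers receive ps = pb + 10 for each unit, where pb is the price buyers pay.
Supply in terms of pb becomes qs = -221 + 9(pb + 10) = -131 + 9pb. Setting this equal to demand: 856 - 3.5pb = -131 + 9pb, so pb = 78.96.
Sellers receive ps = 78.96 + 10 = 88.96; q' = 856 − 3.5·78.96 = 579.64.
Buyers' price falls by p* − pb = 86.16 − 78.96 = 7.2; sellers' price rises by ps − p* = 88.96 − 86.16 = 2.8.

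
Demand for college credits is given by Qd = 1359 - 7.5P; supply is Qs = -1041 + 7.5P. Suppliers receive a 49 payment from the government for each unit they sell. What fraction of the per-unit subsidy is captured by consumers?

Consumer share = 0.5

Pre-subsidy: 1359 - 7.5P = -1041 + 7.5P gives P* = 160, Q* = 159.
With the subsidy, sellers receive Ps = Pb + 49 for each unit, where Pb is the price buyers pay.
Supply in terms of Pb becomes Qs = -1041 + 7.5(Pb + 49) = -673.5 + 7.5Pb. Setting this equal to demand: 1359 - 7.5Pb = -673.5 + 7.5Pb, so Pb = 135.5.
Sellers receive Ps = 135.5 + 49 = 184.5; Q' = 1359 − 7.5·135.5 = 342.75.
Buyers' price falls by P* − Pb = 160 − 135.5 = 24.5; sellers' price rises by Ps − P* = 184.5 − 160 = 24.5.
So consumers capture 24.5/49 = 0.5 of each unit of subsidy.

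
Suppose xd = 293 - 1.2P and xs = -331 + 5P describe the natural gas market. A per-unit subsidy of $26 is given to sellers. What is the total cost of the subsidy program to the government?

Government cost = 159094/31

Pre-subsidy: 293 - 1.2P = -331 + 5P gives P* = 3120/31, x* = 5339/31.
With the subsidy, sellers receive Ps = Pb + 26 for each unit, where Pb is the price buyers pay.
Supply in terms of Pb becomes xs = -331 + 5(Pb + 26) = -201 + 5Pb. Setting this equal to demand: 293 - 1.2Pb = -201 + 5Pb, so Pb = 2470/31.
Sellers receive Ps = 2470/31 + 26 = 3276/31; x' = 293 − 1.2·(2470/31) = 6119/31.
Government outlay = subsidy × quantity = 26 × 6119/31 = 159094/31.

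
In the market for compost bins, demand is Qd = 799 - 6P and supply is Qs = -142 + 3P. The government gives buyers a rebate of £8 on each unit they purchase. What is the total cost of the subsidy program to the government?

Government cost = 4504/3

Pre-subsidy: 799 - 6P = -142 + 3P gives P* = 941/9, Q* = 515/3.
With the rebate, buyers effectively pay Pb = Ps − 8, where Ps is the price sellers receive.
Demand in terms of Ps becomes Qd = 799 − 6(Ps − 8) = 847 - 6Ps. Setting this equal to supply: 847 - 6Ps = -142 + 3Ps, so Ps = 989/9.
Buyers pay Pb = 989/9 − 8 = 917/9; Q' = -142 + 3·(989/9) = 563/3.
Government outlay = subsidy × quantity = 8 × 563/3 = 4504/3.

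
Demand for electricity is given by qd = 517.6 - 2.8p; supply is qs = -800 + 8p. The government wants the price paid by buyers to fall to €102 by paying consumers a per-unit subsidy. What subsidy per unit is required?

At a buyer price of 102, quantity demanded is 517.6 − 2.8·102 = 232.
Sellers supply 232 only when they receive ps with -800 + 8·ps = 232, i.e. ps = 129.
s = ps − pb = 129 − 102 = 27.

Required subsidy s = €27 per unit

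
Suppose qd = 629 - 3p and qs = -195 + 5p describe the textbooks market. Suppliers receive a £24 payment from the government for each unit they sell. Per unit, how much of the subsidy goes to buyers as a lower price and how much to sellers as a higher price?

Pre-subsidy: 629 - 3p = -195 + 5p gives p* = 103, q* = 320.
With the subsidy, sellers receive ps = pb + 24 for each unit, where pb is the price buyers pay.
Supply in terms of pb becomes qs = -195 + 5(pb + 24) = -75 + 5pb. Setting this equal to demand: 629 - 3pb = -75 + 5pb, so pb = 88.
Sellers receive ps = 88 + 24 = 112; q' = 629 − 3·88 = 365.
Buyers' price falls by p* − pb = 103 − 88 = 15; sellers' price rises by ps − p* = 112 − 103 = 9.

Buyers gain £15 per unit; sellers gain £9 per unit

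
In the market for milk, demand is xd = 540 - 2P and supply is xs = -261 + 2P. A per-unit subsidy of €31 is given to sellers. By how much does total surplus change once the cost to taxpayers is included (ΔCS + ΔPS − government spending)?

Net change in total surplus = -€480.5

Pre-subsidy: 540 - 2P = -261 + 2P gives P* = 200.25, x* = 139.5.
With the subsidy, sellers receive Ps = Pb + 31 for each unit, where Pb is the price buyers pay.
Supply in terms of Pb becomes xs = -261 + 2(Pb + 31) = -199 + 2Pb. Setting this equal to demand: 540 - 2Pb = -199 + 2Pb, so Pb = 184.75.
Sellers receive Ps = 184.75 + 31 = 215.75; x' = 540 − 2·184.75 = 170.5.
ΔCS = ½(139.5 + 170.5)(200.25 − 184.75) = 2402.5; ΔPS = ½(139.5 + 170.5)(215.75 − 200.25) = 2402.5.
Government spending = 31 × 170.5 = 5285.5.
Net change = 2402.5 + 2402.5 − 5285.5 = -480.5. The loss equals the DWL triangle ½·31·31.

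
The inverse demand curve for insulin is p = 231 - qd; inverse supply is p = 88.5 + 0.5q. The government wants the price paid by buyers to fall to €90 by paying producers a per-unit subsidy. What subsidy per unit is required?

Required subsidy s = €69 per unit

At a buyer price of 90, quantity demanded is 231 − 1·90 = 141.
Sellers supply 141 only when they receive ps = 88.5 + 0.5·141 = 159.
s = ps − pb = 159 − 90 = 69.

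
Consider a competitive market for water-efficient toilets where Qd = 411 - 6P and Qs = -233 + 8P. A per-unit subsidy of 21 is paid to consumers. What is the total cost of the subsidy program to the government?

Government cost = 4347

Pre-subsidy: 411 - 6P = -233 + 8P gives P* = 46, Q* = 135.
With the rebate, buyers effectively pay Pb = Ps − 21, where Ps is the price sellers receive.
Demand in terms of Ps becomes Qd = 411 − 6(Ps − 21) = 537 - 6Ps. Setting this equal to supply: 537 - 6Ps = -233 + 8Ps, so Ps = 55.
Buyers pay Pb = 55 − 21 = 34; Q' = -233 + 8·55 = 207.
Government outlay = subsidy × quantity = 21 × 207 = 4347.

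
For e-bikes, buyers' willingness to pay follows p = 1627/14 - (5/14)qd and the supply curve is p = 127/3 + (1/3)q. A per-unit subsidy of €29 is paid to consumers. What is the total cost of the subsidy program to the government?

Government cost = €4321

Pre-subsidy: 1627/14 - (5/14)q = 127/3 + (1/3)q gives q* = 107 and p* = 78.
With the rebate, buyers effectively pay pb = ps − 29, where ps is the price sellers receive.
On the curves, pb = 1627/14 - (5/14)q and ps = 127/3 + (1/3)q; the wedge ps − pb = 29 gives 127/3 + (1/3)q − (1627/14 - (5/14)q) = 29, so q' = 149.
Then pb = 1627/14 − (5/14)·149 = 63 and ps = 127/3 + (1/3)·149 = 92.
Government outlay = subsidy × quantity = 29 × 149 = 4321.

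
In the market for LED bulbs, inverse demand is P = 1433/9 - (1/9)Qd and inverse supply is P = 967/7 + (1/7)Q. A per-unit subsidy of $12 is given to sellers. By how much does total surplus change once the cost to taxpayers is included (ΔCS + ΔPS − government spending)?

Net change in total surplus = -$283.5

Pre-subsidy: 1433/9 - (1/9)Q = 967/7 + (1/7)Q gives Q* = 83 and P* = 150.
With the subsidy, sellers receive Ps = Pb + 12 for each unit, where Pb is the price buyers pay.
On the curves, Pb = 1433/9 - (1/9)Q and Ps = 967/7 + (1/7)Q; the wedge Ps − Pb = 12 gives 967/7 + (1/7)Q − (1433/9 - (1/9)Q) = 12, so Q' = 130.25.
Then Pb = 1433/9 − (1/9)·130.25 = 144.75 and Ps = 967/7 + (1/7)·130.25 = 156.75.
ΔCS = ½(83 + 130.25)(150 − 144.75) = 559.78125; ΔPS = ½(83 + 130.25)(156.75 − 150) = 719.71875.
Government spending = 12 × 130.25 = 1563.
Net change = 559.78125 + 719.71875 − 1563 = -283.5. The loss equals the DWL triangle ½·12·47.25.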